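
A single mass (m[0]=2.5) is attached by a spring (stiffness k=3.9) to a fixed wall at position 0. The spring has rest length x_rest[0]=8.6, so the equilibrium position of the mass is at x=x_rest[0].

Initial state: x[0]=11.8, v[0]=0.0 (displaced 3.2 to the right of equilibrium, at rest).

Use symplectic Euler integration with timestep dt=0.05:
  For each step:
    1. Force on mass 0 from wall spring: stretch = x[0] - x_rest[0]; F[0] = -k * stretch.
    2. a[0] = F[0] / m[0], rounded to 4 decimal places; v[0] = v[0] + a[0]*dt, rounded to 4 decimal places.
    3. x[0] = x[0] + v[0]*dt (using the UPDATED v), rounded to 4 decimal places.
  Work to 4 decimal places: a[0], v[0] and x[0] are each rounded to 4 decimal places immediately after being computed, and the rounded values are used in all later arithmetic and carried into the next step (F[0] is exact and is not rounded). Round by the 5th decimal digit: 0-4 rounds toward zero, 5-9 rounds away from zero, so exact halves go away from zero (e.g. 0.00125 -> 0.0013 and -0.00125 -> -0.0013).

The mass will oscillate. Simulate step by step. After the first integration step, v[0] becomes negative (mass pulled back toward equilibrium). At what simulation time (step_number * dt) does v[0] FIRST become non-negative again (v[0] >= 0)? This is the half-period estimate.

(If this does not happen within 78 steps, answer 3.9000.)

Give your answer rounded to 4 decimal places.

Step 0: x=[11.8000] v=[0.0000]
Step 1: x=[11.7875] v=[-0.2496]
Step 2: x=[11.7626] v=[-0.4982]
Step 3: x=[11.7254] v=[-0.7449]
Step 4: x=[11.6760] v=[-0.9887]
Step 5: x=[11.6146] v=[-1.2286]
Step 6: x=[11.5414] v=[-1.4637]
Step 7: x=[11.4567] v=[-1.6931]
Step 8: x=[11.3609] v=[-1.9159]
Step 9: x=[11.2543] v=[-2.1313]
Step 10: x=[11.1374] v=[-2.3383]
Step 11: x=[11.0106] v=[-2.5362]
Step 12: x=[10.8744] v=[-2.7242]
Step 13: x=[10.7293] v=[-2.9016]
Step 14: x=[10.5759] v=[-3.0677]
Step 15: x=[10.4148] v=[-3.2218]
Step 16: x=[10.2466] v=[-3.3634]
Step 17: x=[10.0720] v=[-3.4918]
Step 18: x=[9.8917] v=[-3.6066]
Step 19: x=[9.7063] v=[-3.7074]
Step 20: x=[9.5166] v=[-3.7937]
Step 21: x=[9.3233] v=[-3.8652]
Step 22: x=[9.1272] v=[-3.9216]
Step 23: x=[8.9291] v=[-3.9627]
Step 24: x=[8.7297] v=[-3.9884]
Step 25: x=[8.5298] v=[-3.9985]
Step 26: x=[8.3302] v=[-3.9930]
Step 27: x=[8.1316] v=[-3.9720]
Step 28: x=[7.9348] v=[-3.9355]
Step 29: x=[7.7406] v=[-3.8836]
Step 30: x=[7.5498] v=[-3.8166]
Step 31: x=[7.3631] v=[-3.7347]
Step 32: x=[7.1812] v=[-3.6382]
Step 33: x=[7.0048] v=[-3.5275]
Step 34: x=[6.8346] v=[-3.4031]
Step 35: x=[6.6713] v=[-3.2654]
Step 36: x=[6.5156] v=[-3.1150]
Step 37: x=[6.3680] v=[-2.9524]
Step 38: x=[6.2291] v=[-2.7783]
Step 39: x=[6.0994] v=[-2.5934]
Step 40: x=[5.9795] v=[-2.3984]
Step 41: x=[5.8698] v=[-2.1940]
Step 42: x=[5.7708] v=[-1.9810]
Step 43: x=[5.6828] v=[-1.7603]
Step 44: x=[5.6062] v=[-1.5328]
Step 45: x=[5.5412] v=[-1.2993]
Step 46: x=[5.4882] v=[-1.0607]
Step 47: x=[5.4473] v=[-0.8180]
Step 48: x=[5.4187] v=[-0.5721]
Step 49: x=[5.4025] v=[-0.3240]
Step 50: x=[5.3988] v=[-0.0746]
Step 51: x=[5.4076] v=[0.1751]
First v>=0 after going negative at step 51, time=2.5500

Answer: 2.5500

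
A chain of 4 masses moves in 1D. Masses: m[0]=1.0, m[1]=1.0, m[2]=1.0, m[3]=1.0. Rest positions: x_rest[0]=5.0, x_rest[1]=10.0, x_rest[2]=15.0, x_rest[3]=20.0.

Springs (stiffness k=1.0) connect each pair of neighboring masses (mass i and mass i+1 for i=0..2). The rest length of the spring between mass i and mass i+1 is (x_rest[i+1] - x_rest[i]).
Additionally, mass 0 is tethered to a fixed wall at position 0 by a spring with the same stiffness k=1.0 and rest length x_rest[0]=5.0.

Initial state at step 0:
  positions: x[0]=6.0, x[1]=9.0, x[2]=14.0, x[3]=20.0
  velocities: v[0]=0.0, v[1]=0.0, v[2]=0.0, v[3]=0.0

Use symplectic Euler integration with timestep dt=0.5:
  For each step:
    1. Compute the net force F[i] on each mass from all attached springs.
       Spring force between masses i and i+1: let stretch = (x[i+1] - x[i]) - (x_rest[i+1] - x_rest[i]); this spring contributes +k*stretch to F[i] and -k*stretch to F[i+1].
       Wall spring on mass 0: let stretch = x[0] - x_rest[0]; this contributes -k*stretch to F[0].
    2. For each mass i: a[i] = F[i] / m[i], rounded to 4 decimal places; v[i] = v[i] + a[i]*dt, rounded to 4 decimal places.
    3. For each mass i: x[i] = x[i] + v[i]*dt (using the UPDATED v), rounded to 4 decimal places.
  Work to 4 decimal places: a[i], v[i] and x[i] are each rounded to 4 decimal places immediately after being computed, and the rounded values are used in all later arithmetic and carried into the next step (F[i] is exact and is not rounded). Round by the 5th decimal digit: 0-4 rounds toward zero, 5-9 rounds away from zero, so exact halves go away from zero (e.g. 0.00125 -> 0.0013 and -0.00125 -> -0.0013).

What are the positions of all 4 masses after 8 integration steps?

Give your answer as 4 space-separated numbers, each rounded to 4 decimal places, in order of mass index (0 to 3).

Step 0: x=[6.0000 9.0000 14.0000 20.0000] v=[0.0000 0.0000 0.0000 0.0000]
Step 1: x=[5.2500 9.5000 14.2500 19.7500] v=[-1.5000 1.0000 0.5000 -0.5000]
Step 2: x=[4.2500 10.1250 14.6875 19.3750] v=[-2.0000 1.2500 0.8750 -0.7500]
Step 3: x=[3.6563 10.4219 15.1563 19.0781] v=[-1.1875 0.5938 0.9375 -0.5938]
Step 4: x=[3.8399 10.2110 15.4219 19.0508] v=[0.3672 -0.4218 0.5312 -0.0547]
Step 5: x=[4.6563 9.7101 15.2920 19.3663] v=[1.6328 -1.0019 -0.2598 0.6309]
Step 6: x=[5.5721 9.3412 14.7852 19.9132] v=[1.8316 -0.7379 -1.0136 1.0938]
Step 7: x=[6.0372 9.3910 14.1994 20.4281] v=[0.9301 0.0996 -1.1716 1.0298]
Step 8: x=[5.8314 9.8045 13.9687 20.6359] v=[-0.4116 0.8269 -0.4615 0.4155]

Answer: 5.8314 9.8045 13.9687 20.6359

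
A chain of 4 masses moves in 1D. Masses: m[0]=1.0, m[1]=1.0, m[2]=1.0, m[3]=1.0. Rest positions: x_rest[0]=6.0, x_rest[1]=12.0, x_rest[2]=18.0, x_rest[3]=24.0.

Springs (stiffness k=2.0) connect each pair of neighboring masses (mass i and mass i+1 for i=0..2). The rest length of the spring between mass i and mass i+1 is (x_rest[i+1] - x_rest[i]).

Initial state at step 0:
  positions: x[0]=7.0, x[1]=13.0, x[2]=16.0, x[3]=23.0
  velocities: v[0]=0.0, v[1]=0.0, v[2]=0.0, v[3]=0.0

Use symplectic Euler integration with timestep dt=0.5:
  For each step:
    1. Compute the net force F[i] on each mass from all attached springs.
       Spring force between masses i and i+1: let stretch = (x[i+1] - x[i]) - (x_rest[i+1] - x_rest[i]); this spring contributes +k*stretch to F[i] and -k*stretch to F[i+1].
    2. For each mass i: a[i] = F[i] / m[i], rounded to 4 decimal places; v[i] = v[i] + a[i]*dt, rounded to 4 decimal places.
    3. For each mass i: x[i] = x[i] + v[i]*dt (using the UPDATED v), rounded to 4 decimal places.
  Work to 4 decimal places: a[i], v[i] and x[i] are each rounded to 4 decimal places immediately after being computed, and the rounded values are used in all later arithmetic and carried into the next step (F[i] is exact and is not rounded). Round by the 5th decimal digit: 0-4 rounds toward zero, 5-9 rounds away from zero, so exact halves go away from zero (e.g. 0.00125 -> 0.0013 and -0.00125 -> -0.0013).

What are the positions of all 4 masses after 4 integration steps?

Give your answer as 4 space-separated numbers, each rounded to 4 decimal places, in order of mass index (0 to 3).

Answer: 4.1250 12.5000 17.0000 25.3750

Derivation:
Step 0: x=[7.0000 13.0000 16.0000 23.0000] v=[0.0000 0.0000 0.0000 0.0000]
Step 1: x=[7.0000 11.5000 18.0000 22.5000] v=[0.0000 -3.0000 4.0000 -1.0000]
Step 2: x=[6.2500 11.0000 19.0000 22.7500] v=[-1.5000 -1.0000 2.0000 0.5000]
Step 3: x=[4.8750 12.1250 17.8750 24.1250] v=[-2.7500 2.2500 -2.2500 2.7500]
Step 4: x=[4.1250 12.5000 17.0000 25.3750] v=[-1.5000 0.7500 -1.7500 2.5000]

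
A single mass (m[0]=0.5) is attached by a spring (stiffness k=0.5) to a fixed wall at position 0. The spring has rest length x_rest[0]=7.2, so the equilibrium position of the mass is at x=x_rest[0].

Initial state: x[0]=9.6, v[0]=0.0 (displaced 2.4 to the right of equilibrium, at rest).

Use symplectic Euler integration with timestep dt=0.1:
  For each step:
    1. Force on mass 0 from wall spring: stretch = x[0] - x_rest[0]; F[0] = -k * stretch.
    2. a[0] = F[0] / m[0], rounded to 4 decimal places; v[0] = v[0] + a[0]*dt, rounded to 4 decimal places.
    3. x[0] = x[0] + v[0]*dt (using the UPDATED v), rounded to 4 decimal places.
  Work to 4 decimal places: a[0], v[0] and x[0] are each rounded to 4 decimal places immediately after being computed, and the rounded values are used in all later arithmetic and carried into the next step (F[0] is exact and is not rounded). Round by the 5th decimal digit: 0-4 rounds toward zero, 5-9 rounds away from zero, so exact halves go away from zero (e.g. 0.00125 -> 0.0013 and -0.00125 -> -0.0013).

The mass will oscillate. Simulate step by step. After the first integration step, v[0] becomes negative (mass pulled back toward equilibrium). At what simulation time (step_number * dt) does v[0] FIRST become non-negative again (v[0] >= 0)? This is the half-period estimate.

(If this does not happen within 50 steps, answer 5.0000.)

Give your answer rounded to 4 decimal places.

Answer: 3.2000

Derivation:
Step 0: x=[9.6000] v=[0.0000]
Step 1: x=[9.5760] v=[-0.2400]
Step 2: x=[9.5282] v=[-0.4776]
Step 3: x=[9.4572] v=[-0.7104]
Step 4: x=[9.3636] v=[-0.9361]
Step 5: x=[9.2484] v=[-1.1525]
Step 6: x=[9.1127] v=[-1.3573]
Step 7: x=[8.9578] v=[-1.5486]
Step 8: x=[8.7854] v=[-1.7244]
Step 9: x=[8.5971] v=[-1.8829]
Step 10: x=[8.3948] v=[-2.0226]
Step 11: x=[8.1806] v=[-2.1421]
Step 12: x=[7.9566] v=[-2.2402]
Step 13: x=[7.7250] v=[-2.3159]
Step 14: x=[7.4882] v=[-2.3684]
Step 15: x=[7.2485] v=[-2.3972]
Step 16: x=[7.0083] v=[-2.4021]
Step 17: x=[6.7700] v=[-2.3829]
Step 18: x=[6.5360] v=[-2.3399]
Step 19: x=[6.3087] v=[-2.2735]
Step 20: x=[6.0903] v=[-2.1844]
Step 21: x=[5.8830] v=[-2.0734]
Step 22: x=[5.6888] v=[-1.9417]
Step 23: x=[5.5097] v=[-1.7906]
Step 24: x=[5.3475] v=[-1.6216]
Step 25: x=[5.2039] v=[-1.4364]
Step 26: x=[5.0802] v=[-1.2368]
Step 27: x=[4.9777] v=[-1.0248]
Step 28: x=[4.8974] v=[-0.8026]
Step 29: x=[4.8402] v=[-0.5723]
Step 30: x=[4.8066] v=[-0.3363]
Step 31: x=[4.7969] v=[-0.0970]
Step 32: x=[4.8112] v=[0.1433]
First v>=0 after going negative at step 32, time=3.2000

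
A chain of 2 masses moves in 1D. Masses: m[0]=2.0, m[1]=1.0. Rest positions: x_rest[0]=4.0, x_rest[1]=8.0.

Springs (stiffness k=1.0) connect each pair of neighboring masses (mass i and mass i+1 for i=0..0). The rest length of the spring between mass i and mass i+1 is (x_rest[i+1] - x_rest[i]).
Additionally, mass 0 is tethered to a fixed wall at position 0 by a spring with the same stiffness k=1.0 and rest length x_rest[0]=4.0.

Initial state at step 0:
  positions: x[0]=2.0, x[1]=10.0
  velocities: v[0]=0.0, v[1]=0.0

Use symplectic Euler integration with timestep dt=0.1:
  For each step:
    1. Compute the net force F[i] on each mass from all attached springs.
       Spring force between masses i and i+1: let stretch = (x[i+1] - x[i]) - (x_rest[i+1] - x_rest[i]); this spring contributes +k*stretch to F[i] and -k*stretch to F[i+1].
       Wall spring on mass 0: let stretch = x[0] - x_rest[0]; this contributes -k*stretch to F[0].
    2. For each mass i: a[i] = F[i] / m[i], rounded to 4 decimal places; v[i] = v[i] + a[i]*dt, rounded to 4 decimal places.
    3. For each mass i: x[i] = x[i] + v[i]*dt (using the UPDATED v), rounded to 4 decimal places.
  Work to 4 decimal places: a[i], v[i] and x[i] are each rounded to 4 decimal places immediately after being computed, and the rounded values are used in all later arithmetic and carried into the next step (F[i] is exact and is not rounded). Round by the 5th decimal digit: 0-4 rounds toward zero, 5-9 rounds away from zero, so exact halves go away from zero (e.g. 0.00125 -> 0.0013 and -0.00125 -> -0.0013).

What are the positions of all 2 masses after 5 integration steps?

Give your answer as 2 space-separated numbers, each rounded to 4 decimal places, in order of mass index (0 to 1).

Answer: 2.4328 9.4242

Derivation:
Step 0: x=[2.0000 10.0000] v=[0.0000 0.0000]
Step 1: x=[2.0300 9.9600] v=[0.3000 -0.4000]
Step 2: x=[2.0895 9.8807] v=[0.5950 -0.7930]
Step 3: x=[2.1775 9.7635] v=[0.8801 -1.1721]
Step 4: x=[2.2926 9.6104] v=[1.1505 -1.5307]
Step 5: x=[2.4328 9.4242] v=[1.4018 -1.8625]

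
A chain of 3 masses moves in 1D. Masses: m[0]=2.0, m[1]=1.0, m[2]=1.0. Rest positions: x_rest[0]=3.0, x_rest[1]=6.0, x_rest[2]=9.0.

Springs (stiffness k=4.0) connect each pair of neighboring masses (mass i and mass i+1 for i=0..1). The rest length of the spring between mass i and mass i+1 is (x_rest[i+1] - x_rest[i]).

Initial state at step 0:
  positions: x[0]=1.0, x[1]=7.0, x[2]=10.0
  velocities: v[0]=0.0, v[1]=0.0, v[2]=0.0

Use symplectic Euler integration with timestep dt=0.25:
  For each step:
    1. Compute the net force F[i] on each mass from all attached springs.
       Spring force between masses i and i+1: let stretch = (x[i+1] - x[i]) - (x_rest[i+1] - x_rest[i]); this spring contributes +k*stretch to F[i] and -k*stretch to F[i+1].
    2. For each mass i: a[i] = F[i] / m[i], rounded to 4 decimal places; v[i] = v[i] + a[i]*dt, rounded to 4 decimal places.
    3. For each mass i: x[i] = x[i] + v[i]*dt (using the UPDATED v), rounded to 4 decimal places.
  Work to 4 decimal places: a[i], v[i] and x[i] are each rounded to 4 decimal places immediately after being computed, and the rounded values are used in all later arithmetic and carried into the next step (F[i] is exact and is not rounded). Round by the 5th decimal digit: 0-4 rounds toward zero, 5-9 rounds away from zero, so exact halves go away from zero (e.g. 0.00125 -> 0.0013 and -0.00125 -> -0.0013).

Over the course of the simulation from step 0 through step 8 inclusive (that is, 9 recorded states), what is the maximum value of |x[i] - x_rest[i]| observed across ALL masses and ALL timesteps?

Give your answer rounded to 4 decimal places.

Step 0: x=[1.0000 7.0000 10.0000] v=[0.0000 0.0000 0.0000]
Step 1: x=[1.3750 6.2500 10.0000] v=[1.5000 -3.0000 0.0000]
Step 2: x=[1.9844 5.2188 9.8125] v=[2.4375 -4.1250 -0.7500]
Step 3: x=[2.6231 4.5274 9.2266] v=[2.5547 -2.7657 -2.3437]
Step 4: x=[3.1248 4.5347 8.2159] v=[2.0069 0.0292 -4.0429]
Step 5: x=[3.4278 5.1098 7.0349] v=[1.2119 2.3005 -4.7241]
Step 6: x=[3.5660 5.7457 6.1226] v=[0.5529 2.5436 -3.6492]
Step 7: x=[3.6017 5.9309 5.8661] v=[0.1428 0.7408 -1.0261]
Step 8: x=[3.5536 5.5176 6.3758] v=[-0.1926 -1.6532 2.0387]
Max displacement = 3.1339

Answer: 3.1339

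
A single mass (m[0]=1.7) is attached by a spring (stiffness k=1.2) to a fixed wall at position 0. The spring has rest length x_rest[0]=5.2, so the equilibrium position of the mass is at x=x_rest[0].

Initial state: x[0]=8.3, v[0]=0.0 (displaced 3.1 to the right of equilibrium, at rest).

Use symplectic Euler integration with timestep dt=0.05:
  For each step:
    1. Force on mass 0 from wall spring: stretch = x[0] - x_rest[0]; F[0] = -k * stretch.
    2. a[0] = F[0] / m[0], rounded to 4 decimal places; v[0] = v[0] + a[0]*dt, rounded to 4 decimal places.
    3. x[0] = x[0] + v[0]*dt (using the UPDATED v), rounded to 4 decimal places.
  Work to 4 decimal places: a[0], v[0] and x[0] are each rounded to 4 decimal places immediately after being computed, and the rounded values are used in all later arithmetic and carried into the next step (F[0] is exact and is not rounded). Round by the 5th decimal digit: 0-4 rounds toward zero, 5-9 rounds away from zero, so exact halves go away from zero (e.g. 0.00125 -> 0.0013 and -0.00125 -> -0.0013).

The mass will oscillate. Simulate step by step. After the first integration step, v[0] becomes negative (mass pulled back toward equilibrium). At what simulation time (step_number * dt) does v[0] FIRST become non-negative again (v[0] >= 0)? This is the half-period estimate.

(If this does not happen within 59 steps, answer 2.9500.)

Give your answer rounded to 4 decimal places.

Step 0: x=[8.3000] v=[0.0000]
Step 1: x=[8.2945] v=[-0.1094]
Step 2: x=[8.2836] v=[-0.2186]
Step 3: x=[8.2672] v=[-0.3274]
Step 4: x=[8.2454] v=[-0.4357]
Step 5: x=[8.2182] v=[-0.5432]
Step 6: x=[8.1857] v=[-0.6497]
Step 7: x=[8.1479] v=[-0.7551]
Step 8: x=[8.1049] v=[-0.8591]
Step 9: x=[8.0568] v=[-0.9616]
Step 10: x=[8.0037] v=[-1.0624]
Step 11: x=[7.9456] v=[-1.1614]
Step 12: x=[7.8827] v=[-1.2583]
Step 13: x=[7.8151] v=[-1.3530]
Step 14: x=[7.7428] v=[-1.4453]
Step 15: x=[7.6661] v=[-1.5350]
Step 16: x=[7.5850] v=[-1.6220]
Step 17: x=[7.4997] v=[-1.7062]
Step 18: x=[7.4103] v=[-1.7874]
Step 19: x=[7.3170] v=[-1.8654]
Step 20: x=[7.2200] v=[-1.9401]
Step 21: x=[7.1194] v=[-2.0114]
Step 22: x=[7.0154] v=[-2.0791]
Step 23: x=[6.9082] v=[-2.1432]
Step 24: x=[6.7980] v=[-2.2035]
Step 25: x=[6.6850] v=[-2.2599]
Step 26: x=[6.5694] v=[-2.3123]
Step 27: x=[6.4514] v=[-2.3606]
Step 28: x=[6.3312] v=[-2.4048]
Step 29: x=[6.2090] v=[-2.4447]
Step 30: x=[6.0850] v=[-2.4803]
Step 31: x=[5.9594] v=[-2.5115]
Step 32: x=[5.8325] v=[-2.5383]
Step 33: x=[5.7045] v=[-2.5606]
Step 34: x=[5.5756] v=[-2.5784]
Step 35: x=[5.4460] v=[-2.5917]
Step 36: x=[5.3160] v=[-2.6004]
Step 37: x=[5.1858] v=[-2.6045]
Step 38: x=[5.0556] v=[-2.6040]
Step 39: x=[4.9257] v=[-2.5989]
Step 40: x=[4.7962] v=[-2.5892]
Step 41: x=[4.6675] v=[-2.5750]
Step 42: x=[4.5397] v=[-2.5562]
Step 43: x=[4.4131] v=[-2.5329]
Step 44: x=[4.2878] v=[-2.5051]
Step 45: x=[4.1642] v=[-2.4729]
Step 46: x=[4.0424] v=[-2.4363]
Step 47: x=[3.9226] v=[-2.3954]
Step 48: x=[3.8051] v=[-2.3503]
Step 49: x=[3.6900] v=[-2.3011]
Step 50: x=[3.5776] v=[-2.2478]
Step 51: x=[3.4681] v=[-2.1905]
Step 52: x=[3.3616] v=[-2.1294]
Step 53: x=[3.2584] v=[-2.0645]
Step 54: x=[3.1586] v=[-1.9960]
Step 55: x=[3.0624] v=[-1.9240]
Step 56: x=[2.9700] v=[-1.8486]
Step 57: x=[2.8815] v=[-1.7699]
Step 58: x=[2.7971] v=[-1.6881]
Step 59: x=[2.7169] v=[-1.6033]
v[0] did not become non-negative within 59 steps; using fallback time=2.9500

Answer: 2.9500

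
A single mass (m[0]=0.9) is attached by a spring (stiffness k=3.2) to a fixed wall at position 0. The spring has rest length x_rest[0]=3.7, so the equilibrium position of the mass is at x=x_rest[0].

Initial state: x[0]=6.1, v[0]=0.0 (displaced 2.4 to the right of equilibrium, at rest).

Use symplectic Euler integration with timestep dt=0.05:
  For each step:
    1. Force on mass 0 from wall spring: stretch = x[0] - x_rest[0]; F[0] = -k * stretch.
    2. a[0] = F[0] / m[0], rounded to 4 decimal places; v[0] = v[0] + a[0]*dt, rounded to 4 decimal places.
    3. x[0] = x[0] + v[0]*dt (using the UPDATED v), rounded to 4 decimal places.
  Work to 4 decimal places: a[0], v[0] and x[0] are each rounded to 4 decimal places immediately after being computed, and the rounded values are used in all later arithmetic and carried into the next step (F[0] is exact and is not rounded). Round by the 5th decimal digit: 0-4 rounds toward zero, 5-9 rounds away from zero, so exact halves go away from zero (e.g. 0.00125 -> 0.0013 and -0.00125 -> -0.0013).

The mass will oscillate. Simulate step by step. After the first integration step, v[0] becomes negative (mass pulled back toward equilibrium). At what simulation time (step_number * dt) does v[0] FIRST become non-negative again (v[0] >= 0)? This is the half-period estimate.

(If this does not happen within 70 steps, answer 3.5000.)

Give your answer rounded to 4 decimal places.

Step 0: x=[6.1000] v=[0.0000]
Step 1: x=[6.0787] v=[-0.4267]
Step 2: x=[6.0362] v=[-0.8496]
Step 3: x=[5.9730] v=[-1.2649]
Step 4: x=[5.8896] v=[-1.6690]
Step 5: x=[5.7867] v=[-2.0583]
Step 6: x=[5.6652] v=[-2.4293]
Step 7: x=[5.5263] v=[-2.7787]
Step 8: x=[5.3711] v=[-3.1034]
Step 9: x=[5.2011] v=[-3.4005]
Step 10: x=[5.0177] v=[-3.6674]
Step 11: x=[4.8226] v=[-3.9017]
Step 12: x=[4.6175] v=[-4.1013]
Step 13: x=[4.4043] v=[-4.2644]
Step 14: x=[4.1848] v=[-4.3896]
Step 15: x=[3.9610] v=[-4.4758]
Step 16: x=[3.7349] v=[-4.5222]
Step 17: x=[3.5085] v=[-4.5284]
Step 18: x=[3.2838] v=[-4.4944]
Step 19: x=[3.0628] v=[-4.4204]
Step 20: x=[2.8474] v=[-4.3071]
Step 21: x=[2.6396] v=[-4.1555]
Step 22: x=[2.4413] v=[-3.9670]
Step 23: x=[2.2541] v=[-3.7432]
Step 24: x=[2.0798] v=[-3.4862]
Step 25: x=[1.9199] v=[-3.1982]
Step 26: x=[1.7758] v=[-2.8817]
Step 27: x=[1.6488] v=[-2.5396]
Step 28: x=[1.5401] v=[-2.1749]
Step 29: x=[1.4506] v=[-1.7909]
Step 30: x=[1.3811] v=[-1.3910]
Step 31: x=[1.3322] v=[-0.9788]
Step 32: x=[1.3043] v=[-0.5579]
Step 33: x=[1.2977] v=[-0.1320]
Step 34: x=[1.3125] v=[0.2951]
First v>=0 after going negative at step 34, time=1.7000

Answer: 1.7000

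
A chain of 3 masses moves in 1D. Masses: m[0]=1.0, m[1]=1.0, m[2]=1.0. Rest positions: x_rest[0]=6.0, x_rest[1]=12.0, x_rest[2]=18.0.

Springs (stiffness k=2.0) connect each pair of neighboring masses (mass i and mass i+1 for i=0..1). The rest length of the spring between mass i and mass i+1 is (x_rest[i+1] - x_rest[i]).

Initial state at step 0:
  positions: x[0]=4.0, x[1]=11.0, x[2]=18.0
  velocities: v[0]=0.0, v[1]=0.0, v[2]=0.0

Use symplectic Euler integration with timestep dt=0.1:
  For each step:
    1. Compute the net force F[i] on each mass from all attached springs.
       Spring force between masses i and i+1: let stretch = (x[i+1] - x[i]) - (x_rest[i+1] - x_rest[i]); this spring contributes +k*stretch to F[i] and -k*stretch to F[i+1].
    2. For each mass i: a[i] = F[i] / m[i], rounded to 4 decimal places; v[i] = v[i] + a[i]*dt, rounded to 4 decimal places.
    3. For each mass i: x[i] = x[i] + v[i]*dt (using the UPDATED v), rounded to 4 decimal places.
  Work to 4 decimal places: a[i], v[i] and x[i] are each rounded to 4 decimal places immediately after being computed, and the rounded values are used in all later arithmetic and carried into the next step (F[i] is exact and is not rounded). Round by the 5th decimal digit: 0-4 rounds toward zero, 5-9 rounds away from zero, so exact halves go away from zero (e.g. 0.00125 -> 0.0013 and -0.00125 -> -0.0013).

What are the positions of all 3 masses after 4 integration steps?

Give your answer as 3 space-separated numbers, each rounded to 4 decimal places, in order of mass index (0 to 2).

Answer: 4.1941 11.0000 17.8060

Derivation:
Step 0: x=[4.0000 11.0000 18.0000] v=[0.0000 0.0000 0.0000]
Step 1: x=[4.0200 11.0000 17.9800] v=[0.2000 0.0000 -0.2000]
Step 2: x=[4.0596 11.0000 17.9404] v=[0.3960 0.0000 -0.3960]
Step 3: x=[4.1180 11.0000 17.8820] v=[0.5841 0.0000 -0.5841]
Step 4: x=[4.1941 11.0000 17.8060] v=[0.7605 0.0000 -0.7605]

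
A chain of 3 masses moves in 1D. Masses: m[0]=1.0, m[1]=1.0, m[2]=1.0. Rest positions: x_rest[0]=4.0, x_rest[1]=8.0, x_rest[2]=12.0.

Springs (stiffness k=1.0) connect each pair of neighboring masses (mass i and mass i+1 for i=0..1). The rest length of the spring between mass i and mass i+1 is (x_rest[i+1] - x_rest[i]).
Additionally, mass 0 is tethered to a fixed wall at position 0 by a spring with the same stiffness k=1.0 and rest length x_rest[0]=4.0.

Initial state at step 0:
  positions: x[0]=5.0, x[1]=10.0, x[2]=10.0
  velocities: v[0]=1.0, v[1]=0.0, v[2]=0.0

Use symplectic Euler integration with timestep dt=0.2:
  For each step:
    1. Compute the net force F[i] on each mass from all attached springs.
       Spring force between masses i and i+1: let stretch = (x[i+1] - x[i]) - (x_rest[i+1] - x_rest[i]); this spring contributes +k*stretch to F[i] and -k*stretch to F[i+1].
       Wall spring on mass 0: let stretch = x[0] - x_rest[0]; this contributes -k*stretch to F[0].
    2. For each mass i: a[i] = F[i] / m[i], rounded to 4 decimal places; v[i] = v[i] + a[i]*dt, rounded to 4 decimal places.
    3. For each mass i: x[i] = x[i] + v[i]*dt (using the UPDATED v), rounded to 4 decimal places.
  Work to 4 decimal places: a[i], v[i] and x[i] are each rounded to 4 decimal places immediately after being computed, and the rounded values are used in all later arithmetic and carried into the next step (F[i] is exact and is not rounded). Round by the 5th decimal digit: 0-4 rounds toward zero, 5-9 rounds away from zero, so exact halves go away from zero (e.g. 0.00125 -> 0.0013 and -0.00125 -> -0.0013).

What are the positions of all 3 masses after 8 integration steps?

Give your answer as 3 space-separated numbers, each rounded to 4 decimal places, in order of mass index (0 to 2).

Step 0: x=[5.0000 10.0000 10.0000] v=[1.0000 0.0000 0.0000]
Step 1: x=[5.2000 9.8000 10.1600] v=[1.0000 -1.0000 0.8000]
Step 2: x=[5.3760 9.4304 10.4656] v=[0.8800 -1.8480 1.5280]
Step 3: x=[5.4991 8.9400 10.8898] v=[0.6157 -2.4518 2.1210]
Step 4: x=[5.5399 8.3900 11.3960] v=[0.2041 -2.7500 2.5310]
Step 5: x=[5.4731 7.8462 11.9420] v=[-0.3339 -2.7188 2.7298]
Step 6: x=[5.2823 7.3713 12.4841] v=[-0.9539 -2.3743 2.7106]
Step 7: x=[4.9638 7.0174 12.9817] v=[-1.5926 -1.7695 2.4880]
Step 8: x=[4.5289 6.8199 13.4007] v=[-2.1746 -0.9874 2.0951]

Answer: 4.5289 6.8199 13.4007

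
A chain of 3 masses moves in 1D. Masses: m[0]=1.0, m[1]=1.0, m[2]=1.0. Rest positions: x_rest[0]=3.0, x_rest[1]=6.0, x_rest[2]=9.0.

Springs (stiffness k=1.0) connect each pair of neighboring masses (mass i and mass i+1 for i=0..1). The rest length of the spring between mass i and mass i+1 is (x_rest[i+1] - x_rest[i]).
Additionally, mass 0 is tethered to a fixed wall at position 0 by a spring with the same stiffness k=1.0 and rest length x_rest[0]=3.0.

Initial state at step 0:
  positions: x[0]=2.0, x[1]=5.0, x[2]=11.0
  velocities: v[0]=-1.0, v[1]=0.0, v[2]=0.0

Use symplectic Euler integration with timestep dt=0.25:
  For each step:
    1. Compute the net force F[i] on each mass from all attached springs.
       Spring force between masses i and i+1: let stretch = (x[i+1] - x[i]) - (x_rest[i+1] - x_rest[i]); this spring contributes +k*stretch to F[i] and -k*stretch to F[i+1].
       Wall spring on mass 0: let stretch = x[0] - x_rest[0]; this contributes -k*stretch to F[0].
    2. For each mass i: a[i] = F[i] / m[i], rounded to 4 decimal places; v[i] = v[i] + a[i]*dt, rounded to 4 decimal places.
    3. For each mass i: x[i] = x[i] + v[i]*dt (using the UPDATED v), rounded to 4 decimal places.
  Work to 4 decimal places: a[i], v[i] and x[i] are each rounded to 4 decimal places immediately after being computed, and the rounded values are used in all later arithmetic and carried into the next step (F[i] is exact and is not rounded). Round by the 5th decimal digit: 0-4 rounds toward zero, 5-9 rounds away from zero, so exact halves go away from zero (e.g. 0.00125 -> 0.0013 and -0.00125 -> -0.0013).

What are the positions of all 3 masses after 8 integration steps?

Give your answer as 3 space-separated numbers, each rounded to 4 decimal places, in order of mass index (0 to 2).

Step 0: x=[2.0000 5.0000 11.0000] v=[-1.0000 0.0000 0.0000]
Step 1: x=[1.8125 5.1875 10.8125] v=[-0.7500 0.7500 -0.7500]
Step 2: x=[1.7227 5.5156 10.4609] v=[-0.3594 1.3125 -1.4063]
Step 3: x=[1.7623 5.9158 9.9878] v=[0.1582 1.6006 -1.8926]
Step 4: x=[1.9513 6.3109 9.4477] v=[0.7560 1.5802 -2.1606]
Step 5: x=[2.2908 6.6295 8.8990] v=[1.3581 1.2745 -2.1948]
Step 6: x=[2.7583 6.8188 8.3960] v=[1.8701 0.7572 -2.0122]
Step 7: x=[3.3072 6.8529 7.9819] v=[2.1957 0.1364 -1.6565]
Step 8: x=[3.8710 6.7360 7.6847] v=[2.2553 -0.4678 -1.1888]

Answer: 3.8710 6.7360 7.6847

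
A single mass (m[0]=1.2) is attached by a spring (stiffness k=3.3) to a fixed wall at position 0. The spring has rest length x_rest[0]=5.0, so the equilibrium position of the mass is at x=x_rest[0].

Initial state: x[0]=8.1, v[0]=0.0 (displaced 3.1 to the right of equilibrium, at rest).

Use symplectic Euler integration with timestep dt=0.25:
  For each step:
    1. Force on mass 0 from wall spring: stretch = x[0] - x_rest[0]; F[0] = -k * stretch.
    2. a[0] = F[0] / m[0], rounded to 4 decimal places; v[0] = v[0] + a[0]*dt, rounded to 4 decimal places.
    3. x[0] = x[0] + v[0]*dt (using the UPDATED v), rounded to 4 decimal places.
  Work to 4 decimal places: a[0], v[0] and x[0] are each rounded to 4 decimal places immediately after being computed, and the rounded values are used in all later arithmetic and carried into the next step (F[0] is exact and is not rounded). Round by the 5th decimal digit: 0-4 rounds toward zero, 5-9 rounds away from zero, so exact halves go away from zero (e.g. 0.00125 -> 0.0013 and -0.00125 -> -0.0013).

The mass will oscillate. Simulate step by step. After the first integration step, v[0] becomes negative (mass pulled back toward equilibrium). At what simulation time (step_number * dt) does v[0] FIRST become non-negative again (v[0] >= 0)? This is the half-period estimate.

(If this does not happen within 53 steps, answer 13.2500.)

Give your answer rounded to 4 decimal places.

Step 0: x=[8.1000] v=[0.0000]
Step 1: x=[7.5672] v=[-2.1313]
Step 2: x=[6.5931] v=[-3.8963]
Step 3: x=[5.3452] v=[-4.9916]
Step 4: x=[4.0380] v=[-5.2289]
Step 5: x=[2.8961] v=[-4.5675]
Step 6: x=[2.1158] v=[-3.1211]
Step 7: x=[1.8313] v=[-1.1382]
Step 8: x=[2.0914] v=[1.0403]
First v>=0 after going negative at step 8, time=2.0000

Answer: 2.0000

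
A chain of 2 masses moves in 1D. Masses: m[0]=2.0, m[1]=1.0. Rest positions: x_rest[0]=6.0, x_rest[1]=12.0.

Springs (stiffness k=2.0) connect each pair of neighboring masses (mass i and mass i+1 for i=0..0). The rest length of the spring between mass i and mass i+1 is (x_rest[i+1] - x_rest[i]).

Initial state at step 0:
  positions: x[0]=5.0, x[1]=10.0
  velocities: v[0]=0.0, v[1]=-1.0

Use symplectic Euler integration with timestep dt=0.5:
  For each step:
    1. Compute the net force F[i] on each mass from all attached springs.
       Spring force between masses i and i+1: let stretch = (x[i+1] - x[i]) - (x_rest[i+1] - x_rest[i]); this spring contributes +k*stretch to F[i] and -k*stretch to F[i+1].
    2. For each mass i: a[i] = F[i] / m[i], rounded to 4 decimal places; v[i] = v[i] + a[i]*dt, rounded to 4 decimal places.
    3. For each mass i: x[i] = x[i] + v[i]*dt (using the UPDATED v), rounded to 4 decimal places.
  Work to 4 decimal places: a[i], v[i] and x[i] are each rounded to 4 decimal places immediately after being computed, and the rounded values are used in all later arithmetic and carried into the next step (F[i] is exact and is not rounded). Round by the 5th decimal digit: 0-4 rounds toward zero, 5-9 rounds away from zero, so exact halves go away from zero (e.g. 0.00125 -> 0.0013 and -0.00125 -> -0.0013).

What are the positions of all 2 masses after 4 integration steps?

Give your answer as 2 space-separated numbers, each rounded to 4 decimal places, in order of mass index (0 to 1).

Answer: 3.6758 10.6485

Derivation:
Step 0: x=[5.0000 10.0000] v=[0.0000 -1.0000]
Step 1: x=[4.7500 10.0000] v=[-0.5000 0.0000]
Step 2: x=[4.3125 10.3750] v=[-0.8750 0.7500]
Step 3: x=[3.8906 10.7188] v=[-0.8438 0.6875]
Step 4: x=[3.6758 10.6485] v=[-0.4297 -0.1407]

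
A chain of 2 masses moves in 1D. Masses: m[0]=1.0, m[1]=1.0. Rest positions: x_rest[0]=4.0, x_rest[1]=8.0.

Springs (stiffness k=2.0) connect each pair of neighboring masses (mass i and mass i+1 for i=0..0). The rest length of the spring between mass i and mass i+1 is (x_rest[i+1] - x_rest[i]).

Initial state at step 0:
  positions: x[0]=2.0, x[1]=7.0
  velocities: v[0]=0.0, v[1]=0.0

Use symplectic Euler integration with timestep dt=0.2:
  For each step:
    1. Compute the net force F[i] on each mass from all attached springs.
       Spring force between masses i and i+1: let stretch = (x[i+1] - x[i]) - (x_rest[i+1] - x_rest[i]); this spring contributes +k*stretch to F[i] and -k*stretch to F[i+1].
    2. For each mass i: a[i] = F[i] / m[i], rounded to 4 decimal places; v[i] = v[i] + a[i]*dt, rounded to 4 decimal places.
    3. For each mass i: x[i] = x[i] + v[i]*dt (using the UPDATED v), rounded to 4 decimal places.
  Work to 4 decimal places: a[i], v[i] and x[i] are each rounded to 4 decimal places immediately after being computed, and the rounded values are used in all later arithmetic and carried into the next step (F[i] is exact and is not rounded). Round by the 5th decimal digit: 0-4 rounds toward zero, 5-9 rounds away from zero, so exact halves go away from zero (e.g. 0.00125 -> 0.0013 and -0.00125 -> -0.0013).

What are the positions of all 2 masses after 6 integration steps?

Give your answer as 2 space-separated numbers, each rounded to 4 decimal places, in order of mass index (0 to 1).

Answer: 2.9418 6.0582

Derivation:
Step 0: x=[2.0000 7.0000] v=[0.0000 0.0000]
Step 1: x=[2.0800 6.9200] v=[0.4000 -0.4000]
Step 2: x=[2.2272 6.7728] v=[0.7360 -0.7360]
Step 3: x=[2.4180 6.5820] v=[0.9542 -0.9542]
Step 4: x=[2.6220 6.3780] v=[1.0198 -1.0198]
Step 5: x=[2.8064 6.1936] v=[0.9222 -0.9222]
Step 6: x=[2.9418 6.0582] v=[0.6771 -0.6771]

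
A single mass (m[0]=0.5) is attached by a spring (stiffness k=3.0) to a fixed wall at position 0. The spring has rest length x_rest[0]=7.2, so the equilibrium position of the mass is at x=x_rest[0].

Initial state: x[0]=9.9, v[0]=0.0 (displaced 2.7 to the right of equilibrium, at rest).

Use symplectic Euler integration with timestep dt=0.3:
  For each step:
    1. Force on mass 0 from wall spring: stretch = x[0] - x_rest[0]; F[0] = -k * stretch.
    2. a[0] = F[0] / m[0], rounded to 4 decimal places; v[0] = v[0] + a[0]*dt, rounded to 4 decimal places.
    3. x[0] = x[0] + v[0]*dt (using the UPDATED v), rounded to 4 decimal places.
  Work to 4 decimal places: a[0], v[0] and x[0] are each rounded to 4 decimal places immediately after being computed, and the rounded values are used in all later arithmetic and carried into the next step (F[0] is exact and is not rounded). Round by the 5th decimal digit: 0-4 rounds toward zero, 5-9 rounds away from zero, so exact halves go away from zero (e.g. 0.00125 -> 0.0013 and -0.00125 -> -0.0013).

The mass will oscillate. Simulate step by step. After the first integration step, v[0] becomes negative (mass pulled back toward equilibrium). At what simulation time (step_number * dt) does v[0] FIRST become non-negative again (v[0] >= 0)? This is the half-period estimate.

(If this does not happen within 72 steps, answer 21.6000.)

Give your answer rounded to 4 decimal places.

Answer: 1.5000

Derivation:
Step 0: x=[9.9000] v=[0.0000]
Step 1: x=[8.4420] v=[-4.8600]
Step 2: x=[6.3133] v=[-7.0956]
Step 3: x=[4.6635] v=[-5.4995]
Step 4: x=[4.3834] v=[-0.9338]
Step 5: x=[5.6242] v=[4.1361]
First v>=0 after going negative at step 5, time=1.5000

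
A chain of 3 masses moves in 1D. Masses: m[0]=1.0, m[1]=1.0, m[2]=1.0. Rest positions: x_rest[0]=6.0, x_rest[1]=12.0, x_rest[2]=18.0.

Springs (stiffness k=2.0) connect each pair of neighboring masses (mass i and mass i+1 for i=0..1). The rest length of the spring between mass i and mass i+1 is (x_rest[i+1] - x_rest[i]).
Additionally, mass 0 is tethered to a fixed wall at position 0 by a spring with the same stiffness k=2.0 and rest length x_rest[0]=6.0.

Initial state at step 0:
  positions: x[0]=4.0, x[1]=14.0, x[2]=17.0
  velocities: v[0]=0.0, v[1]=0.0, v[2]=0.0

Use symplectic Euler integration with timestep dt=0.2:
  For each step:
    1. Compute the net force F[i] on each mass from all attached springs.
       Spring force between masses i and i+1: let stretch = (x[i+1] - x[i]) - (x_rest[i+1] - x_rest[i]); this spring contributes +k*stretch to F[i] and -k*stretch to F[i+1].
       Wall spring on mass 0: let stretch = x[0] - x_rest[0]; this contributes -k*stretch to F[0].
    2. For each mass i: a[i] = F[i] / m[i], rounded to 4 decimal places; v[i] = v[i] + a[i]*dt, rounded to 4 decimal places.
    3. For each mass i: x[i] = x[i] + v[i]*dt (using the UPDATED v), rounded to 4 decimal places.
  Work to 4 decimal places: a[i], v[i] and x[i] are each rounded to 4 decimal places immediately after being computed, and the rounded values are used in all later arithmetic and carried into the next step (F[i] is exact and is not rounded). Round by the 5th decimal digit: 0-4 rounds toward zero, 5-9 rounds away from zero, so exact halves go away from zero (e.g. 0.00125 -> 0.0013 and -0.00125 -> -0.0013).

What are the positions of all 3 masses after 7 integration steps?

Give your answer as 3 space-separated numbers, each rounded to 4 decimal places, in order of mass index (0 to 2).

Step 0: x=[4.0000 14.0000 17.0000] v=[0.0000 0.0000 0.0000]
Step 1: x=[4.4800 13.4400 17.2400] v=[2.4000 -2.8000 1.2000]
Step 2: x=[5.3184 12.4672 17.6560] v=[4.1920 -4.8640 2.0800]
Step 3: x=[6.3032 11.3376 18.1369] v=[4.9242 -5.6480 2.4045]
Step 4: x=[7.1865 10.3492 18.5539] v=[4.4167 -4.9420 2.0848]
Step 5: x=[7.7479 9.7642 18.7945] v=[2.8072 -2.9252 1.2029]
Step 6: x=[7.8508 9.7403 18.7927] v=[0.5146 -0.1196 -0.0092]
Step 7: x=[7.4768 10.2894 18.5467] v=[-1.8699 2.7456 -1.2302]

Answer: 7.4768 10.2894 18.5467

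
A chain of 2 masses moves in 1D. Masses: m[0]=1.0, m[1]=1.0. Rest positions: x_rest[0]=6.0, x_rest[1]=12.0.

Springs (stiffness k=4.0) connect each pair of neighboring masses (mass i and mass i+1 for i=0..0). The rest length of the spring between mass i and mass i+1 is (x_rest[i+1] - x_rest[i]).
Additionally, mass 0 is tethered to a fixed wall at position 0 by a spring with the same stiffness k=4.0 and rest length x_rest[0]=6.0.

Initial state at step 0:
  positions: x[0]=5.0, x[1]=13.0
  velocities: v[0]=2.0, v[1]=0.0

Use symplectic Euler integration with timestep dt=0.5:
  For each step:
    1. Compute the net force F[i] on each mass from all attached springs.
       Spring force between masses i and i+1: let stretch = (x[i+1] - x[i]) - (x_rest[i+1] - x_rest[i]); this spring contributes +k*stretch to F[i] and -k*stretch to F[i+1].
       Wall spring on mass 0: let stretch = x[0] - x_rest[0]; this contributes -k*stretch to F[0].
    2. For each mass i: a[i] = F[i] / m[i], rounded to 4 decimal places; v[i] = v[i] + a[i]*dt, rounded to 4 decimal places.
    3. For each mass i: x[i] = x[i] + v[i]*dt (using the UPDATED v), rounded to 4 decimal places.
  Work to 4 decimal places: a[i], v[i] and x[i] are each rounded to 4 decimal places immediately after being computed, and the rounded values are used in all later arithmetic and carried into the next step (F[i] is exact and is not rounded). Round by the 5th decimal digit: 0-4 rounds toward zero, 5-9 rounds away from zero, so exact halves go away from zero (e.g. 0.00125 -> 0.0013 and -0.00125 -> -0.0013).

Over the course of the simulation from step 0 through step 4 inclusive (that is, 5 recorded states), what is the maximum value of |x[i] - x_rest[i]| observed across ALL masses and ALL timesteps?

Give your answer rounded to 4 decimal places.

Step 0: x=[5.0000 13.0000] v=[2.0000 0.0000]
Step 1: x=[9.0000 11.0000] v=[8.0000 -4.0000]
Step 2: x=[6.0000 13.0000] v=[-6.0000 4.0000]
Step 3: x=[4.0000 14.0000] v=[-4.0000 2.0000]
Step 4: x=[8.0000 11.0000] v=[8.0000 -6.0000]
Max displacement = 3.0000

Answer: 3.0000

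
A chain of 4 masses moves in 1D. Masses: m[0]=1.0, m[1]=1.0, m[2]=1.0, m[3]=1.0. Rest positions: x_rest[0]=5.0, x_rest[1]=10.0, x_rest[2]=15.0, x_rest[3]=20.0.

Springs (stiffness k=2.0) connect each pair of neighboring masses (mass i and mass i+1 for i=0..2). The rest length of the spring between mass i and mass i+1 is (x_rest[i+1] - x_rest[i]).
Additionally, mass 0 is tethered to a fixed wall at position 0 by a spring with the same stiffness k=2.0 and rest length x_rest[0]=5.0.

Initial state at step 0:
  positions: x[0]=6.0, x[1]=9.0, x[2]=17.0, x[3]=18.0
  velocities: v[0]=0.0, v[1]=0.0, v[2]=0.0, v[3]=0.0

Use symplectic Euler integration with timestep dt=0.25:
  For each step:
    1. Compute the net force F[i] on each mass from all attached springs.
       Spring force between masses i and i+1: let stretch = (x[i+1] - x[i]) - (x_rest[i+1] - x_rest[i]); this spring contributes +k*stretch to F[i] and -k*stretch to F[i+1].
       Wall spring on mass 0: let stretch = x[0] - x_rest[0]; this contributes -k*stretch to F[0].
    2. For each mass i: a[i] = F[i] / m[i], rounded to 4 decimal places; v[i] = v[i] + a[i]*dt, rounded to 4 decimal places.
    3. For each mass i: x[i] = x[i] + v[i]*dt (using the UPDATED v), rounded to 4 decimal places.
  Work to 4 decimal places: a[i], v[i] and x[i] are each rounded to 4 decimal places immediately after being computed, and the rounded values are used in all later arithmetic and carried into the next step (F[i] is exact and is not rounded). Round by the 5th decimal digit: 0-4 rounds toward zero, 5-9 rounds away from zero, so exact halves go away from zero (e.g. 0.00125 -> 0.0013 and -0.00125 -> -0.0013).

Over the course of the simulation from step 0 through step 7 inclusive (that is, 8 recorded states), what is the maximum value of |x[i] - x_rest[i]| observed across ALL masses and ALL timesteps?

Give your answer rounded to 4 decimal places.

Step 0: x=[6.0000 9.0000 17.0000 18.0000] v=[0.0000 0.0000 0.0000 0.0000]
Step 1: x=[5.6250 9.6250 16.1250 18.5000] v=[-1.5000 2.5000 -3.5000 2.0000]
Step 2: x=[5.0469 10.5625 14.7344 19.3281] v=[-2.3125 3.7500 -5.5625 3.3125]
Step 3: x=[4.5274 11.3321 13.3965 20.2070] v=[-2.0782 3.0782 -5.3516 3.5157]
Step 4: x=[4.2925 11.5091 12.6519 20.8596] v=[-0.9396 0.7081 -2.9786 2.6105]
Step 5: x=[4.4231 10.9269 12.7904 21.1113] v=[0.5225 -2.3288 0.5539 1.0067]
Step 6: x=[4.8138 9.7647 13.7361 20.9479] v=[1.5629 -4.6490 3.7826 -0.6538]
Step 7: x=[5.2217 8.4800 15.0868 20.5080] v=[1.6315 -5.1388 5.4028 -1.7597]
Max displacement = 2.3481

Answer: 2.3481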